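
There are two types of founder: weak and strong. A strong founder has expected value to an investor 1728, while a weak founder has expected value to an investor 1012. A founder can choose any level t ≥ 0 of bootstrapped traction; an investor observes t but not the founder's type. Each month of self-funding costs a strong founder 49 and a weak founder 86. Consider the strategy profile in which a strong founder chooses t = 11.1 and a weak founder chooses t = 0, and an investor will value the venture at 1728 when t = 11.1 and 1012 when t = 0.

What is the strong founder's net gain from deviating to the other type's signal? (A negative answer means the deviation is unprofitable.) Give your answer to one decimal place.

-172.1

Playing t = 11.1 the strong founder receives 1728 − 49 × 11.1 = 1184.1.
Deviating to t = 0 yields 1012 instead.
Gain from deviating: 1012 − 1184.1 = -172.1.
The gain is negative, so the strong type's incentive-compatibility constraint is satisfied.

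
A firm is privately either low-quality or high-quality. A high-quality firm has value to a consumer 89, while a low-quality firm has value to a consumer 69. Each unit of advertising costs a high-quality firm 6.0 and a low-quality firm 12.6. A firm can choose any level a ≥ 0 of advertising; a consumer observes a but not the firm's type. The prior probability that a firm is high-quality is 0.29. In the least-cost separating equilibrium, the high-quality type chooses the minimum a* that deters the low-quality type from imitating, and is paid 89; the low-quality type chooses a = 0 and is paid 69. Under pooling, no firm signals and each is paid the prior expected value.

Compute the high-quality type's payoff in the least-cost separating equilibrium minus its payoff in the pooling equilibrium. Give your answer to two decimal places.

Least-cost separating signal: a* solves 69 = 89 − 12.6·a*, so a* = (89 − 69)/12.6 ≈ 1.5873.
High-quality type's separating payoff: 89 − 6.0 × a* = 89 − 6.0 × (89 − 69)/12.6 = 89 − 120/12.6 ≈ 79.4762.
Pooling payoff: 0.29 × 89 + 0.71 × 69 = 74.8.
Difference: 79.4762 − 74.8 = 4.6762, i.e. 4.68 to two decimal places.
The high-quality type prefers to separate.

4.68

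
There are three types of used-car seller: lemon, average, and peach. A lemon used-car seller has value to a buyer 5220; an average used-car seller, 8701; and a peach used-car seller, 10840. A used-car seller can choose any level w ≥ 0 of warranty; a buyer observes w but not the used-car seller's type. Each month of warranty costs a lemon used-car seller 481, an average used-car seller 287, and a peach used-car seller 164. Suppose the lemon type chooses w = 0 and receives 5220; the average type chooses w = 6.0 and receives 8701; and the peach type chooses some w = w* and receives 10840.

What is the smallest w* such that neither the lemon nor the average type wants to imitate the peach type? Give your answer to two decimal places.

Lemon type (on-path payoff 5220) won't mimic when 5220 ≥ 10840 − 481·w*, i.e. w* ≥ 11.68.
Average type (on-path payoff 8701 − 287×6.0 = 6979) won't mimic when 6979 ≥ 10840 − 287·w*, i.e. w* ≥ 13.45.
Both must hold, so w* = max(11.68, 13.45) = 13.45. The average type's constraint binds.

13.45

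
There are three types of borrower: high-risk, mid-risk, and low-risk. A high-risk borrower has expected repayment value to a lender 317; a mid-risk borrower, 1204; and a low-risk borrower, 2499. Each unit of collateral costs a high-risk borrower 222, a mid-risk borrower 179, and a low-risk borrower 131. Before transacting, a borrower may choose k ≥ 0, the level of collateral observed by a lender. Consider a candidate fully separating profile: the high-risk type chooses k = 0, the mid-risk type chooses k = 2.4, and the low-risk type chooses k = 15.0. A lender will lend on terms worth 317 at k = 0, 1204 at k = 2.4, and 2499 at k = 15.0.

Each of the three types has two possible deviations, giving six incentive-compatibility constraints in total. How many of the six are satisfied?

Low-risk (own payoff 2499 − 131×15.0 = 534): to k=0 gives 317 → no gain ✓; to k=2.4 gives 1204 − 131×2.4 = 889.6 → profitable ✗.
Mid-risk (own payoff 1204 − 179×2.4 = 774.4): to k=0 gives 317 → no gain ✓; to k=15.0 gives 2499 − 179×15.0 = -186 → no gain ✓.
High-risk (own payoff 317): to k=2.4 gives 1204 − 222×2.4 = 671.2 → profitable ✗; to k=15.0 gives 2499 − 222×15.0 = -831 → no gain ✓.
4 of the 6 constraints hold; not an equilibrium.

4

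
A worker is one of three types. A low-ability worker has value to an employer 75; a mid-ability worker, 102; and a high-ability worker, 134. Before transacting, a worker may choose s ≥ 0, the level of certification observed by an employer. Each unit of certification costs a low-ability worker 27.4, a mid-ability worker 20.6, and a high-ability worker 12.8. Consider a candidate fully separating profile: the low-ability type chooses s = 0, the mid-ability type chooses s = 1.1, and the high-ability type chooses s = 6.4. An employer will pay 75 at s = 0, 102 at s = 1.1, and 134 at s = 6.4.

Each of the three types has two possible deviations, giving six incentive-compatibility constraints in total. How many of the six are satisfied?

Low-ability (own payoff 75): to s=1.1 gives 102 − 27.4×1.1 = 71.86 → no gain ✓; to s=6.4 gives 134 − 27.4×6.4 = -41.36 → no gain ✓.
Mid-ability (own payoff 102 − 20.6×1.1 = 79.34): to s=0 gives 75 → no gain ✓; to s=6.4 gives 134 − 20.6×6.4 = 2.16 → no gain ✓.
High-ability (own payoff 134 − 12.8×6.4 = 52.08): to s=0 gives 75 → profitable ✗; to s=1.1 gives 102 − 12.8×1.1 = 87.92 → profitable ✗.
4 of the 6 constraints hold; not an equilibrium.

4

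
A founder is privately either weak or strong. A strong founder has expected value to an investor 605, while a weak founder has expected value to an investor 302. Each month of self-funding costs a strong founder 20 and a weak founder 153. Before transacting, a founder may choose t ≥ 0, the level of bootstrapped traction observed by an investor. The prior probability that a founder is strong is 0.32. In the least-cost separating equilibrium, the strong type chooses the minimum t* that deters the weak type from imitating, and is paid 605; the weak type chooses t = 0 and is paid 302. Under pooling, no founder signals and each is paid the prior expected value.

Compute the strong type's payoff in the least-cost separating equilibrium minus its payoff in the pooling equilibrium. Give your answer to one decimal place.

Least-cost separating signal: t* solves 302 = 605 − 153·t*, so t* = (605 − 302)/153 ≈ 1.9804.
Strong type's separating payoff: 605 − 20 × t* = 605 − 20 × (605 − 302)/153 = 605 − 6060/153 ≈ 565.392.
Pooling payoff: 0.32 × 605 + 0.68 × 302 = 398.96.
Difference: 565.392 − 398.96 = 166.432, i.e. 166.4 to one decimal place.
The strong type prefers to separate.

166.4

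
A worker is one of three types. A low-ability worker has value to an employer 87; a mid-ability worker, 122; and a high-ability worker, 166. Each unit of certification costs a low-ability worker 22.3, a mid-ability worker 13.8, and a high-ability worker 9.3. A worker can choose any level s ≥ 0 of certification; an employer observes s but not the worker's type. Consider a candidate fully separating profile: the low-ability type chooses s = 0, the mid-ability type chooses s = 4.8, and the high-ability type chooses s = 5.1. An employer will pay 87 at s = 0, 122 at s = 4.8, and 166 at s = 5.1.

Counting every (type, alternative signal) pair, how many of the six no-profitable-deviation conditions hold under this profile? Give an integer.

4

Low-ability (own payoff 87): to s=4.8 gives 122 − 22.3×4.8 = 14.96 → no gain ✓; to s=5.1 gives 166 − 22.3×5.1 = 52.27 → no gain ✓.
High-ability (own payoff 166 − 9.3×5.1 = 118.57): to s=0 gives 87 → no gain ✓; to s=4.8 gives 122 − 9.3×4.8 = 77.36 → no gain ✓.
Mid-ability (own payoff 122 − 13.8×4.8 = 55.76): to s=0 gives 87 → profitable ✗; to s=5.1 gives 166 − 13.8×5.1 = 95.62 → profitable ✗.
4 of the 6 constraints hold; not an equilibrium.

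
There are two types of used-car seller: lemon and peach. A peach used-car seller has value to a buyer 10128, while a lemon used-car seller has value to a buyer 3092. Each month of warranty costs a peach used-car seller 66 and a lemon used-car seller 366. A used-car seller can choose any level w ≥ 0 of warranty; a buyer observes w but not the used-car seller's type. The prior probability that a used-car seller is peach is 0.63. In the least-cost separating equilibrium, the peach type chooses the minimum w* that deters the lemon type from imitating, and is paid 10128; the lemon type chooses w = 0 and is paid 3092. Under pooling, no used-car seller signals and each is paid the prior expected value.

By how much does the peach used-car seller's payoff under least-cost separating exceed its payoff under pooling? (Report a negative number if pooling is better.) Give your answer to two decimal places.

Least-cost separating signal: w* solves 3092 = 10128 − 366·w*, so w* = (10128 − 3092)/366 ≈ 19.2240.
Peach type's separating payoff: 10128 − 66 × w* = 10128 − 66 × (10128 − 3092)/366 = 10128 − 464376/366 ≈ 8859.2131.
Pooling payoff: 0.63 × 10128 + 0.37 × 3092 = 7524.68.
Difference: 8859.2131 − 7524.68 = 1334.5331, i.e. 1334.53 to two decimal places.
The peach type prefers to separate.

1334.53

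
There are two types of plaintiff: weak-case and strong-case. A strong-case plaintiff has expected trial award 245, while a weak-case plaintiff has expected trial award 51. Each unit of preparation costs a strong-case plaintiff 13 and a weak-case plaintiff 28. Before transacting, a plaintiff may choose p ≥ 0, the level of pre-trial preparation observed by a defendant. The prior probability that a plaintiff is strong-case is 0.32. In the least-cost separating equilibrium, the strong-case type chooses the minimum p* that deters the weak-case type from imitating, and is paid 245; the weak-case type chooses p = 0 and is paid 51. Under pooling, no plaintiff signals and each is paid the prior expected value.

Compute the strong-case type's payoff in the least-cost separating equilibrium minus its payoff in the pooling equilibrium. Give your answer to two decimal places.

41.85

Least-cost separating signal: p* solves 51 = 245 − 28·p*, so p* = (245 − 51)/28 ≈ 6.9286.
Strong-case type's separating payoff: 245 − 13 × p* = 245 − 13 × (245 − 51)/28 = 245 − 2522/28 ≈ 154.9286.
Pooling payoff: 0.32 × 245 + 0.68 × 51 = 113.08.
Difference: 154.9286 − 113.08 = 41.8486, i.e. 41.85 to two decimal places.
The strong-case type prefers to separate.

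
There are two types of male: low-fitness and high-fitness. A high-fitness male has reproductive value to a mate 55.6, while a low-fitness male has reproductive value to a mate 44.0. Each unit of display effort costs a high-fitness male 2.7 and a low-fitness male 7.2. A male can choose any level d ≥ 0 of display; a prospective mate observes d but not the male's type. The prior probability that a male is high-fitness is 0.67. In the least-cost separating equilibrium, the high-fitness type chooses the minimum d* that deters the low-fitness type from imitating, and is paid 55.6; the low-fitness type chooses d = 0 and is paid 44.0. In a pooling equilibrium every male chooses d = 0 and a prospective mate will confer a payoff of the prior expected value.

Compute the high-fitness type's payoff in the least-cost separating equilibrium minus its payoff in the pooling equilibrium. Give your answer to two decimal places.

Least-cost separating signal: d* solves 44.0 = 55.6 − 7.2·d*, so d* = (55.6 − 44.0)/7.2 ≈ 1.6111.
High-fitness type's separating payoff: 55.6 − 2.7 × d* = 55.6 − 2.7 × (55.6 − 44.0)/7.2 = 55.6 − 31.32/7.2 = 51.25.
Pooling payoff: 0.67 × 55.6 + 0.33 × 44.0 = 51.772.
Difference: 51.25 − 51.772 = -0.522, i.e. -0.52 to two decimal places.
The high-fitness type would prefer the pooling outcome.

-0.52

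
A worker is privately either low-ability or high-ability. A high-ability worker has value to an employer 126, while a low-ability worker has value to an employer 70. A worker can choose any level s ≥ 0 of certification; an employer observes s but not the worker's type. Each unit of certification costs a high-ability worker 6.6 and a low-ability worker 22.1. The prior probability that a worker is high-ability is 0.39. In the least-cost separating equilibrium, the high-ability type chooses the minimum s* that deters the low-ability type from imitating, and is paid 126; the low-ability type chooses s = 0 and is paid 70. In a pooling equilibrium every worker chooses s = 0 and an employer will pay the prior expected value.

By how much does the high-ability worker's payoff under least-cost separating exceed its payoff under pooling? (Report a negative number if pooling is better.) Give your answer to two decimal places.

17.44

Least-cost separating signal: s* solves 70 = 126 − 22.1·s*, so s* = (126 − 70)/22.1 ≈ 2.5339.
High-ability type's separating payoff: 126 − 6.6 × s* = 126 − 6.6 × (126 − 70)/22.1 = 126 − 369.6/22.1 ≈ 109.2760.
Pooling payoff: 0.39 × 126 + 0.61 × 70 = 91.84.
Difference: 109.2760 − 91.84 = 17.436, i.e. 17.44 to two decimal places.
The high-ability type prefers to separate.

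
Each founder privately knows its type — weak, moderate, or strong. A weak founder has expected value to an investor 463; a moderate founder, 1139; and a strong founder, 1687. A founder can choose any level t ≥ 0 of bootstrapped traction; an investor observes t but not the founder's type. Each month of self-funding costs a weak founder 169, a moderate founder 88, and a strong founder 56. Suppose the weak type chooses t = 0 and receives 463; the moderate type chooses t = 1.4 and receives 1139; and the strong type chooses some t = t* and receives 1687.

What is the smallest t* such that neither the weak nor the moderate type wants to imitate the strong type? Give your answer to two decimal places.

7.63

Moderate type (on-path payoff 1139 − 88×1.4 = 1015.8) won't mimic when 1015.8 ≥ 1687 − 88·t*, i.e. t* ≥ 7.63.
Weak type (on-path payoff 463) won't mimic when 463 ≥ 1687 − 169·t*, i.e. t* ≥ 7.24.
Both must hold, so t* = max(7.24, 7.63) = 7.63. The moderate type's constraint binds.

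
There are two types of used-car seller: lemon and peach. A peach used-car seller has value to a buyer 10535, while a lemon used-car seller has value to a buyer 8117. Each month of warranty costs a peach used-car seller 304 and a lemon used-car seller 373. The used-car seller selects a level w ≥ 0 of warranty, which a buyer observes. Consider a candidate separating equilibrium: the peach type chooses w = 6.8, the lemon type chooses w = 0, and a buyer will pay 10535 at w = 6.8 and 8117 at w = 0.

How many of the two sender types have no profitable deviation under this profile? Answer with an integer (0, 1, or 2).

Lemon type: stay at 0 → 8117; mimic → 10535 − 373 × 6.8 = 7998.6. IC holds (8117 ≥ 7998.6).
Peach type: signal → 10535 − 304 × 6.8 = 8467.8; deviate to 0 → 8117. IC holds (8467.8 ≥ 8117).
2 of 2 constraints hold, so this is a separating equilibrium.

2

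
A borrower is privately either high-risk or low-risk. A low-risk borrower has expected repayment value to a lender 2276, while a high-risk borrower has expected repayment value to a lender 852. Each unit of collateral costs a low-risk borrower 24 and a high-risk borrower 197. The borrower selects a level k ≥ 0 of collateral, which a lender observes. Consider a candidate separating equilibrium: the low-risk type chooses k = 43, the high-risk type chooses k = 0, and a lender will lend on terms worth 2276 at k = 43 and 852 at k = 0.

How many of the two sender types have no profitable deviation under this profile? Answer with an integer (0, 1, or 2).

High-risk type: stay at 0 → 852; mimic → 2276 − 197 × 43 = -6195. IC holds (852 ≥ -6195).
Low-risk type: signal → 2276 − 24 × 43 = 1244; deviate to 0 → 852. IC holds (1244 ≥ 852).
2 of 2 constraints hold, so this is a separating equilibrium.

2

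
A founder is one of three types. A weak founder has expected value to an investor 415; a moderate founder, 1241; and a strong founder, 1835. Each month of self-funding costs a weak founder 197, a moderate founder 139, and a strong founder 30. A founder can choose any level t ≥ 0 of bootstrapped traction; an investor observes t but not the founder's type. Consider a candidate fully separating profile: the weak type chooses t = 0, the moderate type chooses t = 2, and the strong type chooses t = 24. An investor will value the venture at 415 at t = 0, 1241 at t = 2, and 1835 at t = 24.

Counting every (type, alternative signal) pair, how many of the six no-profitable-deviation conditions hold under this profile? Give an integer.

Strong (own payoff 1835 − 30×24 = 1115): to t=0 gives 415 → no gain ✓; to t=2 gives 1241 − 30×2 = 1181 → profitable ✗.
Moderate (own payoff 1241 − 139×2 = 963): to t=0 gives 415 → no gain ✓; to t=24 gives 1835 − 139×24 = -1501 → no gain ✓.
Weak (own payoff 415): to t=2 gives 1241 − 197×2 = 847 → profitable ✗; to t=24 gives 1835 − 197×24 = -2893 → no gain ✓.
4 of the 6 constraints hold; not an equilibrium.

4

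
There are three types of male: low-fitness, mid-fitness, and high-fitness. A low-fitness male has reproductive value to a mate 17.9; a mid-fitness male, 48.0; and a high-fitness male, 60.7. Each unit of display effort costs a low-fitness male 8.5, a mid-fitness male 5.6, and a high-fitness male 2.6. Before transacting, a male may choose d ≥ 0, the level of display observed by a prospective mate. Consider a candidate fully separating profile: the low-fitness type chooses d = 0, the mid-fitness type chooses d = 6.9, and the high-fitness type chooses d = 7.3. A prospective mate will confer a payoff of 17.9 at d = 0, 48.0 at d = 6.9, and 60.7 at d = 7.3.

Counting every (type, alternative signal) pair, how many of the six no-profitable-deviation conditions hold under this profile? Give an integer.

4

High-fitness (own payoff 60.7 − 2.6×7.3 = 41.72): to d=0 gives 17.9 → no gain ✓; to d=6.9 gives 48.0 − 2.6×6.9 = 30.06 → no gain ✓.
Low-fitness (own payoff 17.9): to d=6.9 gives 48.0 − 8.5×6.9 = -10.65 → no gain ✓; to d=7.3 gives 60.7 − 8.5×7.3 = -1.35 → no gain ✓.
Mid-fitness (own payoff 48.0 − 5.6×6.9 = 9.36): to d=0 gives 17.9 → profitable ✗; to d=7.3 gives 60.7 − 5.6×7.3 = 19.82 → profitable ✗.
4 of the 6 constraints hold; not an equilibrium.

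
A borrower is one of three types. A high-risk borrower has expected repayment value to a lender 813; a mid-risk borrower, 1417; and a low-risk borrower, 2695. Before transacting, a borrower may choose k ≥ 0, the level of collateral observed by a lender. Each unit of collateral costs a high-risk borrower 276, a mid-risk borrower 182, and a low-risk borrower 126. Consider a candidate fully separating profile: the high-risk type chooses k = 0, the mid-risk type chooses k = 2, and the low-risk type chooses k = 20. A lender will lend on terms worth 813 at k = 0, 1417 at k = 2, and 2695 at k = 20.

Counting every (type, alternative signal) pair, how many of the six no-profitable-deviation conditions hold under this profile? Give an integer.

3

Low-risk (own payoff 2695 − 126×20 = 175): to k=0 gives 813 → profitable ✗; to k=2 gives 1417 − 126×2 = 1165 → profitable ✗.
High-risk (own payoff 813): to k=2 gives 1417 − 276×2 = 865 → profitable ✗; to k=20 gives 2695 − 276×20 = -2825 → no gain ✓.
Mid-risk (own payoff 1417 − 182×2 = 1053): to k=0 gives 813 → no gain ✓; to k=20 gives 2695 − 182×20 = -945 → no gain ✓.
3 of the 6 constraints hold; not an equilibrium.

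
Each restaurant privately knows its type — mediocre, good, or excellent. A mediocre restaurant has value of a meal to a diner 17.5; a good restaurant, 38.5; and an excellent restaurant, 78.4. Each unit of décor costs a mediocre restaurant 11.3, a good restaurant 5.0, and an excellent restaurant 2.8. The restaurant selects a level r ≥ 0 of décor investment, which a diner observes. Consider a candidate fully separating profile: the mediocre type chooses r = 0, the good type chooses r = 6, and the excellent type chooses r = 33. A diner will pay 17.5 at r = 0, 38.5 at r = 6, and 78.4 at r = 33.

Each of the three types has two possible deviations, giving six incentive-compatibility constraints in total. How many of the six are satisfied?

3

Good (own payoff 38.5 − 5.0×6 = 8.5): to r=0 gives 17.5 → profitable ✗; to r=33 gives 78.4 − 5.0×33 = -86.6 → no gain ✓.
Excellent (own payoff 78.4 − 2.8×33 = -14): to r=0 gives 17.5 → profitable ✗; to r=6 gives 38.5 − 2.8×6 = 21.7 → profitable ✗.
Mediocre (own payoff 17.5): to r=6 gives 38.5 − 11.3×6 = -29.3 → no gain ✓; to r=33 gives 78.4 − 11.3×33 = -294.5 → no gain ✓.
3 of the 6 constraints hold; not an equilibrium.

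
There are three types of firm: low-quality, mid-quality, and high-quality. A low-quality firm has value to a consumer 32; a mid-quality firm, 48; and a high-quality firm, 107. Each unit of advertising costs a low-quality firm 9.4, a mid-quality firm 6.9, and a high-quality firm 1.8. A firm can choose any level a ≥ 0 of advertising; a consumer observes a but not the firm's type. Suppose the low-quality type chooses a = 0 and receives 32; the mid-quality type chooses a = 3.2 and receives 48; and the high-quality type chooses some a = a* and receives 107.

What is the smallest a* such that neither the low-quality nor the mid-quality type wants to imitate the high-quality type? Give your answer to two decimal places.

Mid-quality type (on-path payoff 48 − 6.9×3.2 = 25.92) won't mimic when 25.92 ≥ 107 − 6.9·a*, i.e. a* ≥ 11.75.
Low-quality type (on-path payoff 32) won't mimic when 32 ≥ 107 − 9.4·a*, i.e. a* ≥ 7.98.
Both must hold, so a* = max(7.98, 11.75) = 11.75. The mid-quality type's constraint binds.

11.75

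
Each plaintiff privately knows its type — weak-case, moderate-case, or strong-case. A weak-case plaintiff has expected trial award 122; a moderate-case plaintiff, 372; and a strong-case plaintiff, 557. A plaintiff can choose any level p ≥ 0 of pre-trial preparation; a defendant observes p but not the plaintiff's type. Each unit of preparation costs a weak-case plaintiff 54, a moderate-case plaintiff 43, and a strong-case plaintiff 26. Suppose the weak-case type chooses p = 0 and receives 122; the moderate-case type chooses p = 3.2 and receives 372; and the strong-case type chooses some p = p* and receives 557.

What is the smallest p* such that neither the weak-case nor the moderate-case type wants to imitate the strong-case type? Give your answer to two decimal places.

8.06

Moderate-case type (on-path payoff 372 − 43×3.2 = 234.4) won't mimic when 234.4 ≥ 557 − 43·p*, i.e. p* ≥ 7.50.
Weak-case type (on-path payoff 122) won't mimic when 122 ≥ 557 − 54·p*, i.e. p* ≥ 8.06.
Both must hold, so p* = max(8.06, 7.50) = 8.06. The weak-case type's constraint binds.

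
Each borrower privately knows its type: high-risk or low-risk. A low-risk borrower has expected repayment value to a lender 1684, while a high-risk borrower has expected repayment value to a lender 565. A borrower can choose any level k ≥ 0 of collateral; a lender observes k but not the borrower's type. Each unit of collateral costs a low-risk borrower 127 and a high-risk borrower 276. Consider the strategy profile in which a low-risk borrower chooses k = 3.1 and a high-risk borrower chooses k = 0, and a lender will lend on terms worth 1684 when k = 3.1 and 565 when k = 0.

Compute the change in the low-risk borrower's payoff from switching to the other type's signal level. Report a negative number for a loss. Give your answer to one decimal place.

-725.3

Playing k = 3.1 the low-risk borrower receives 1684 − 127 × 3.1 = 1290.3.
Deviating to k = 0 yields 565 instead.
Gain from deviating: 565 − 1290.3 = -725.3.
The gain is negative, so the low-risk type's incentive-compatibility constraint is satisfied.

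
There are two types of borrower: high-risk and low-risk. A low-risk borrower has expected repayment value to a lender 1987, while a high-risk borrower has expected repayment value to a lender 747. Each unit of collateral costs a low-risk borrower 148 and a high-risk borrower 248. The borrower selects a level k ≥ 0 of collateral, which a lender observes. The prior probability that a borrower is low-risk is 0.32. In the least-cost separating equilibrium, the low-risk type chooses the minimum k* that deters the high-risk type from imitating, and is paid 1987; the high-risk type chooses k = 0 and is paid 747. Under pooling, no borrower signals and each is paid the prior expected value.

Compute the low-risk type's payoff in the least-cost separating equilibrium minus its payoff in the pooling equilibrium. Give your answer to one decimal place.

Least-cost separating signal: k* solves 747 = 1987 − 248·k*, so k* = (1987 − 747)/248 = 5.
Low-risk type's separating payoff: 1987 − 148 × k* = 1987 − 148 × (1987 − 747)/248 = 1987 − 183520/248 = 1247.
Pooling payoff: 0.32 × 1987 + 0.68 × 747 = 1143.8.
Difference: 1247 − 1143.8 = 103.2.
The low-risk type prefers to separate.

103.2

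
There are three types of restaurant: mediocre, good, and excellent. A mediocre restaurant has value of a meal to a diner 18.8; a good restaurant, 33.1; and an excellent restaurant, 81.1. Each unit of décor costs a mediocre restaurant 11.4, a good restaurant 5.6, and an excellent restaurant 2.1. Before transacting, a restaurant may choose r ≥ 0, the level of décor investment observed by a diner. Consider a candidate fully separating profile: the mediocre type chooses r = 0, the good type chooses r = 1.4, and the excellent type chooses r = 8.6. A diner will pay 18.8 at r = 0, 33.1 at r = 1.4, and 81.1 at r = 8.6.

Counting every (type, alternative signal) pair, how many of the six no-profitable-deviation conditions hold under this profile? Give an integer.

Mediocre (own payoff 18.8): to r=1.4 gives 33.1 − 11.4×1.4 = 17.14 → no gain ✓; to r=8.6 gives 81.1 − 11.4×8.6 = -16.94 → no gain ✓.
Good (own payoff 33.1 − 5.6×1.4 = 25.26): to r=0 gives 18.8 → no gain ✓; to r=8.6 gives 81.1 − 5.6×8.6 = 32.94 → profitable ✗.
Excellent (own payoff 81.1 − 2.1×8.6 = 63.04): to r=0 gives 18.8 → no gain ✓; to r=1.4 gives 33.1 − 2.1×1.4 = 30.16 → no gain ✓.
5 of the 6 constraints hold; not an equilibrium.

5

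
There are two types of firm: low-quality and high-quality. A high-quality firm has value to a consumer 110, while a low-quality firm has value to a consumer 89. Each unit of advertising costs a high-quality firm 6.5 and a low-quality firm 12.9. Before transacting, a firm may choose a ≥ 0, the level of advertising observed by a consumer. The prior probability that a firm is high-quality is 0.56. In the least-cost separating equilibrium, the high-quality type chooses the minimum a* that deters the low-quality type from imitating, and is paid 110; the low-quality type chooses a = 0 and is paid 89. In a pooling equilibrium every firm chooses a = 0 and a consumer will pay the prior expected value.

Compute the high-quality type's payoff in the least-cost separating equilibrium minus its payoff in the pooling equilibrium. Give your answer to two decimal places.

Least-cost separating signal: a* solves 89 = 110 − 12.9·a*, so a* = (110 − 89)/12.9 ≈ 1.6279.
High-quality type's separating payoff: 110 − 6.5 × a* = 110 − 6.5 × (110 − 89)/12.9 = 110 − 136.5/12.9 ≈ 99.4186.
Pooling payoff: 0.56 × 110 + 0.44 × 89 = 100.76.
Difference: 99.4186 − 100.76 = -1.3414, i.e. -1.34 to two decimal places.
The high-quality type would prefer the pooling outcome.

-1.34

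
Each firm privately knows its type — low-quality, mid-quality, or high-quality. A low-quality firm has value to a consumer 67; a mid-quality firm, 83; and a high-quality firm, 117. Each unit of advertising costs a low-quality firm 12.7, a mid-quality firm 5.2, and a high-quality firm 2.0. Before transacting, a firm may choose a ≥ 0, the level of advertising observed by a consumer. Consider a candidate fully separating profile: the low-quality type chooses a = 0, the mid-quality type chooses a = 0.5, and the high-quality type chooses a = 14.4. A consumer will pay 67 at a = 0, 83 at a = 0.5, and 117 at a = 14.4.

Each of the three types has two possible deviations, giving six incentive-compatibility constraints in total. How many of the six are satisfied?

Mid-quality (own payoff 83 − 5.2×0.5 = 80.4): to a=0 gives 67 → no gain ✓; to a=14.4 gives 117 − 5.2×14.4 = 42.12 → no gain ✓.
High-quality (own payoff 117 − 2.0×14.4 = 88.2): to a=0 gives 67 → no gain ✓; to a=0.5 gives 83 − 2.0×0.5 = 82 → no gain ✓.
Low-quality (own payoff 67): to a=0.5 gives 83 − 12.7×0.5 = 76.65 → profitable ✗; to a=14.4 gives 117 − 12.7×14.4 = -65.88 → no gain ✓.
5 of the 6 constraints hold; not an equilibrium.

5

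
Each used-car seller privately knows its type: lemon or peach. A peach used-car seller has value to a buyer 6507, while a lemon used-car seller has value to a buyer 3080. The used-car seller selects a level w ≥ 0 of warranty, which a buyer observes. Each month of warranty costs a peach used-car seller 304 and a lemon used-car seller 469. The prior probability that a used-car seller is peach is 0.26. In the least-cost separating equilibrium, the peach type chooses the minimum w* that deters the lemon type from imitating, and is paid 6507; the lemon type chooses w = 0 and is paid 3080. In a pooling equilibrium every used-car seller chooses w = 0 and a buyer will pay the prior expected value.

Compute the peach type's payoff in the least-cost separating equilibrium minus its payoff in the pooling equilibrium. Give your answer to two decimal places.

314.64

Least-cost separating signal: w* solves 3080 = 6507 − 469·w*, so w* = (6507 − 3080)/469 ≈ 7.3070.
Peach type's separating payoff: 6507 − 304 × w* = 6507 − 304 × (6507 − 3080)/469 = 6507 − 1041808/469 ≈ 4285.6610.
Pooling payoff: 0.26 × 6507 + 0.74 × 3080 = 3971.02.
Difference: 4285.6610 − 3971.02 = 314.641, i.e. 314.64 to two decimal places.
The peach type prefers to separate.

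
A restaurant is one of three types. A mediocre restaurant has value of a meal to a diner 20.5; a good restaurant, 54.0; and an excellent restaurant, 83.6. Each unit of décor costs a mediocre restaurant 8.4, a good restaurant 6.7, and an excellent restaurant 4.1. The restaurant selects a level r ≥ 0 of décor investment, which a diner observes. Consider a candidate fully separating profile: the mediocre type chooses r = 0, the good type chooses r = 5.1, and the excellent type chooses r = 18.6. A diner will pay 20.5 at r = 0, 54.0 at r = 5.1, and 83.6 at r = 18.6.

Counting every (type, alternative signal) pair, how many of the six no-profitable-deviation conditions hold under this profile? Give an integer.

3

Excellent (own payoff 83.6 − 4.1×18.6 = 7.34): to r=0 gives 20.5 → profitable ✗; to r=5.1 gives 54.0 − 4.1×5.1 = 33.09 → profitable ✗.
Good (own payoff 54.0 − 6.7×5.1 = 19.83): to r=0 gives 20.5 → profitable ✗; to r=18.6 gives 83.6 − 6.7×18.6 = -41.02 → no gain ✓.
Mediocre (own payoff 20.5): to r=5.1 gives 54.0 − 8.4×5.1 = 11.16 → no gain ✓; to r=18.6 gives 83.6 − 8.4×18.6 = -72.64 → no gain ✓.
3 of the 6 constraints hold; not an equilibrium.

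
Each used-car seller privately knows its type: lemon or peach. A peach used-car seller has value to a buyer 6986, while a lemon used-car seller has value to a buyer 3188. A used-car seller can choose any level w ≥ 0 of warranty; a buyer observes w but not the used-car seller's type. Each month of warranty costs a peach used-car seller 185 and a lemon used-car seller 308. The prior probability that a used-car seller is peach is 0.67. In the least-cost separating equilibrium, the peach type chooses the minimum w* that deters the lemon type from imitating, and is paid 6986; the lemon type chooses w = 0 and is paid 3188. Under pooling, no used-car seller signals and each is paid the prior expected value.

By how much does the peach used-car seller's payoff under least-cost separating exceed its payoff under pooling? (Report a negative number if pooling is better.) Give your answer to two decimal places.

-1027.93

Least-cost separating signal: w* solves 3188 = 6986 − 308·w*, so w* = (6986 − 3188)/308 ≈ 12.3312.
Peach type's separating payoff: 6986 − 185 × w* = 6986 − 185 × (6986 − 3188)/308 = 6986 − 702630/308 ≈ 4704.7338.
Pooling payoff: 0.67 × 6986 + 0.33 × 3188 = 5732.66.
Difference: 4704.7338 − 5732.66 = -1027.9262, i.e. -1027.93 to two decimal places.
The peach type would prefer the pooling outcome.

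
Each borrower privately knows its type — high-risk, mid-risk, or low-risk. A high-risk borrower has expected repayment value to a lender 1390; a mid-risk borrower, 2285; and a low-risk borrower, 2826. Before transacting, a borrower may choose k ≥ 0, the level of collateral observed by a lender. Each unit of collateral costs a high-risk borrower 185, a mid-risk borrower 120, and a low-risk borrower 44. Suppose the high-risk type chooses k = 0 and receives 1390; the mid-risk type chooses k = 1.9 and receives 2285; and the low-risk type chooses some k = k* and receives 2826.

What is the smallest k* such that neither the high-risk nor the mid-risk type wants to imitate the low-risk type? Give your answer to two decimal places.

Mid-risk type (on-path payoff 2285 − 120×1.9 = 2057) won't mimic when 2057 ≥ 2826 − 120·k*, i.e. k* ≥ 6.41.
High-risk type (on-path payoff 1390) won't mimic when 1390 ≥ 2826 − 185·k*, i.e. k* ≥ 7.76.
Both must hold, so k* = max(7.76, 6.41) = 7.76. The high-risk type's constraint binds.

7.76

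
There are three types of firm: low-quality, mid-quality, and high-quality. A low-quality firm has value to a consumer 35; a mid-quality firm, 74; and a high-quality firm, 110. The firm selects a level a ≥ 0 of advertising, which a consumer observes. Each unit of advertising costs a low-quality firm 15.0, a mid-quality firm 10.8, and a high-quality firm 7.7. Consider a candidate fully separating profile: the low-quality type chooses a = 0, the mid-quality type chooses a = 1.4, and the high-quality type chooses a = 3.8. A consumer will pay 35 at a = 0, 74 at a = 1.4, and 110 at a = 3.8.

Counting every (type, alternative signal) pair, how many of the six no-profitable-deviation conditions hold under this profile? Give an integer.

Low-quality (own payoff 35): to a=1.4 gives 74 − 15.0×1.4 = 53 → profitable ✗; to a=3.8 gives 110 − 15.0×3.8 = 53 → profitable ✗.
Mid-quality (own payoff 74 − 10.8×1.4 = 58.88): to a=0 gives 35 → no gain ✓; to a=3.8 gives 110 − 10.8×3.8 = 68.96 → profitable ✗.
High-quality (own payoff 110 − 7.7×3.8 = 80.74): to a=0 gives 35 → no gain ✓; to a=1.4 gives 74 − 7.7×1.4 = 63.22 → no gain ✓.
3 of the 6 constraints hold; not an equilibrium.

3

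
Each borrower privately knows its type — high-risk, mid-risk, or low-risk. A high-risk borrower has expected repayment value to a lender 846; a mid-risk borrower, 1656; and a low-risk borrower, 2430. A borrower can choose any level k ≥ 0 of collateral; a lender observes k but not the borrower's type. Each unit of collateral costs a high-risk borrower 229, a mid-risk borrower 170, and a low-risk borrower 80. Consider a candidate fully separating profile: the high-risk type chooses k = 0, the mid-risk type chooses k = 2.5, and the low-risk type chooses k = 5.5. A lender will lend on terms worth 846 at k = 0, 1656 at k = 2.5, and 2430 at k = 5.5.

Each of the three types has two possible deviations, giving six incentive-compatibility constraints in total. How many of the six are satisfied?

3

Low-risk (own payoff 2430 − 80×5.5 = 1990): to k=0 gives 846 → no gain ✓; to k=2.5 gives 1656 − 80×2.5 = 1456 → no gain ✓.
Mid-risk (own payoff 1656 − 170×2.5 = 1231): to k=0 gives 846 → no gain ✓; to k=5.5 gives 2430 − 170×5.5 = 1495 → profitable ✗.
High-risk (own payoff 846): to k=2.5 gives 1656 − 229×2.5 = 1083.5 → profitable ✗; to k=5.5 gives 2430 − 229×5.5 = 1170.5 → profitable ✗.
3 of the 6 constraints hold; not an equilibrium.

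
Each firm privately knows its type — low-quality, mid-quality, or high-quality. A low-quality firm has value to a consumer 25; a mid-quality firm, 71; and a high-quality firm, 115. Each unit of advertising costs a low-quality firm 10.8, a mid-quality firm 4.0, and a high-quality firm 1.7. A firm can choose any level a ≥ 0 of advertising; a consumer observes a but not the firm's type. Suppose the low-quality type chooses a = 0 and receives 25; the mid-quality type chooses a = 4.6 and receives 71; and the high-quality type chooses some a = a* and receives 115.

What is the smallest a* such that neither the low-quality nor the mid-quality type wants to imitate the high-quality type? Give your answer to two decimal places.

Mid-quality type (on-path payoff 71 − 4.0×4.6 = 52.6) won't mimic when 52.6 ≥ 115 − 4.0·a*, i.e. a* ≥ 15.60.
Low-quality type (on-path payoff 25) won't mimic when 25 ≥ 115 − 10.8·a*, i.e. a* ≥ 8.33.
Both must hold, so a* = max(8.33, 15.60) = 15.60. The mid-quality type's constraint binds.

15.60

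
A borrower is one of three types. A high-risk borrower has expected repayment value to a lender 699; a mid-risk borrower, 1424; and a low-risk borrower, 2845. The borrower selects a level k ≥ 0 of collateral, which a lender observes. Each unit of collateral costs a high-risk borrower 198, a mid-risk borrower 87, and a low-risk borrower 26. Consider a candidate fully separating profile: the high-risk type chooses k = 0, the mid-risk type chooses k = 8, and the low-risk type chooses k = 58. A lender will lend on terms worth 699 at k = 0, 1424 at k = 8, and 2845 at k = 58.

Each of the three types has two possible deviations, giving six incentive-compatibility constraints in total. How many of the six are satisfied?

6

Mid-risk (own payoff 1424 − 87×8 = 728): to k=0 gives 699 → no gain ✓; to k=58 gives 2845 − 87×58 = -2201 → no gain ✓.
Low-risk (own payoff 2845 − 26×58 = 1337): to k=0 gives 699 → no gain ✓; to k=8 gives 1424 − 26×8 = 1216 → no gain ✓.
High-risk (own payoff 699): to k=8 gives 1424 − 198×8 = -160 → no gain ✓; to k=58 gives 2845 − 198×58 = -8639 → no gain ✓.
6 of the 6 constraints hold; this profile is a separating equilibrium.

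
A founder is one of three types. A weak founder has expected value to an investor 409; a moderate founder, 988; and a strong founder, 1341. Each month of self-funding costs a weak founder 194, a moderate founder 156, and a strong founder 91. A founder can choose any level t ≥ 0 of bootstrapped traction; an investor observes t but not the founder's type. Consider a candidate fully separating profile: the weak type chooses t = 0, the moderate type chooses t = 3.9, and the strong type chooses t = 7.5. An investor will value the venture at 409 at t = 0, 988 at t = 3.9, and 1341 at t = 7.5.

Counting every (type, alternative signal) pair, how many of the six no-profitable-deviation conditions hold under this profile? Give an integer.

Moderate (own payoff 988 − 156×3.9 = 379.6): to t=0 gives 409 → profitable ✗; to t=7.5 gives 1341 − 156×7.5 = 171 → no gain ✓.
Strong (own payoff 1341 − 91×7.5 = 658.5): to t=0 gives 409 → no gain ✓; to t=3.9 gives 988 − 91×3.9 = 633.1 → no gain ✓.
Weak (own payoff 409): to t=3.9 gives 988 − 194×3.9 = 231.4 → no gain ✓; to t=7.5 gives 1341 − 194×7.5 = -114 → no gain ✓.
5 of the 6 constraints hold; not an equilibrium.

5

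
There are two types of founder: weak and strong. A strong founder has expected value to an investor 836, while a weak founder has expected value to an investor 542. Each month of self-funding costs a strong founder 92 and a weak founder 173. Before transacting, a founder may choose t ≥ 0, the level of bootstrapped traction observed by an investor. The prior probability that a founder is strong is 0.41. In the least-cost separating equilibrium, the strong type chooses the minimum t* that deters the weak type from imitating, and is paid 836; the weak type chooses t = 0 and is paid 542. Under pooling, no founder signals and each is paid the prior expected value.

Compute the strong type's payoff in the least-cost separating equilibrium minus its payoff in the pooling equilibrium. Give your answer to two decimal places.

Least-cost separating signal: t* solves 542 = 836 − 173·t*, so t* = (836 − 542)/173 ≈ 1.6994.
Strong type's separating payoff: 836 − 92 × t* = 836 − 92 × (836 − 542)/173 = 836 − 27048/173 ≈ 679.6532.
Pooling payoff: 0.41 × 836 + 0.59 × 542 = 662.54.
Difference: 679.6532 − 662.54 = 17.1132, i.e. 17.11 to two decimal places.
The strong type prefers to separate.

17.11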